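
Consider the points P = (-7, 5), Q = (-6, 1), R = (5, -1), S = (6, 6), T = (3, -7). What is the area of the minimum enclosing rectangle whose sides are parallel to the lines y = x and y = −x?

In coordinates u = x + y, v = x − y the rectangle is axis-aligned; the map (x,y)→(u,v) scales areas by 2.
u-values: -2, -5, 4, 12, -4; range = 12 − (-5) = 17.
v-values: -12, -7, 6, 0, 10; range = 10 − (-12) = 22.
Area = (17 × 22) / 2 = 187.

187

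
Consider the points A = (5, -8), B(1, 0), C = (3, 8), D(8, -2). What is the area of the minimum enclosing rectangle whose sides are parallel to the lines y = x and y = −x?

126

In coordinates u = x + y, v = x − y the rectangle is axis-aligned; the map (x,y)→(u,v) scales areas by 2.
u-values: -3, 1, 11, 6; range = 11 − (-3) = 14.
v-values: 13, 1, -5, 10; range = 13 − (-5) = 18.
Area = (14 × 18) / 2 = 126.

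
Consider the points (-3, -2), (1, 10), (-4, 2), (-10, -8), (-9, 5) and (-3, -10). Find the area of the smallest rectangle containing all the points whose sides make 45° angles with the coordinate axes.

304.5

In coordinates u = x + y, v = x − y the rectangle is axis-aligned; the map (x,y)→(u,v) scales areas by 2.
u-values: -5, 11, -2, -18, -4, -13; range = 11 − (-18) = 29.
v-values: -1, -9, -6, -2, -14, 7; range = 7 − (-14) = 21.
Area = (29 × 21) / 2 = 304.5.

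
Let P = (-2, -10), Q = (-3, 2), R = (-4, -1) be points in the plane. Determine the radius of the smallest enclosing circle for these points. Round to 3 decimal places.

Side lengths²: PQ² = 145, PR² = 85, QR² = 10.
Since PQ² = 145 ≥ 85 + 10 = 95, the angle opposite PQ is not acute, so the smallest enclosing circle has PQ as diameter.
Centre = midpoint of PQ = (-2.5, -4), r² = 145/4 = 36.25.
r = √(36.25) ≈ 6.021.

6.021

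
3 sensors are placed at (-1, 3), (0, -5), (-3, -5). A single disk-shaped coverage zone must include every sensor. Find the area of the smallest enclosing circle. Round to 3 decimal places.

Call the three points A, B, C in the order given.
Side lengths²: AB² = 65, AC² = 68, BC² = 9.
Since AC² = 68 < 65 + 9 = 74, the triangle is acute, so the smallest enclosing circle is the circumcircle.
Circumcentre = (-1.5, -1.125), r² = 17.265625.
Area = π·r² = π·17.265625 ≈ 54.242.

54.242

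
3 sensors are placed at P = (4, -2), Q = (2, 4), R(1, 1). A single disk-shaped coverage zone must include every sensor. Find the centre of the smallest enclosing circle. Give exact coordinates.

Side lengths²: PQ² = 40, PR² = 18, QR² = 10.
Since PQ² = 40 ≥ 18 + 10 = 28, the angle opposite PQ is not acute, so the smallest enclosing circle has PQ as diameter.
Centre = midpoint of PQ = (3, 1), r² = 40/4 = 10.
Centre = (3, 1).

(3, 1)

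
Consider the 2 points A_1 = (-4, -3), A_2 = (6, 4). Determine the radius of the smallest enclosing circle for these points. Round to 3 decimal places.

The smallest circle enclosing two points has them as diameter endpoints.
Centre = midpoint = (1, 0.5); r² = |A_1A_2|²/4 = 149/4 = 37.25.
r = √(37.25) ≈ 6.103.

6.103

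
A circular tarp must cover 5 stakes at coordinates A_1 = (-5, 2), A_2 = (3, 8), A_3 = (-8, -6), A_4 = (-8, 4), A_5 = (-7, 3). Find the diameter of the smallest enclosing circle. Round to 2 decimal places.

17.80

A smallest enclosing disk is always determined by at most three of the input points on its boundary.
The farthest pair is A_2–A_3 with squared distance 317. The circle on this segment as diameter has centre (-2.5, 1) and r² = 317/4 = 79.25.
Check A_1: distance² to centre = 7.25 ≤ 79.25, so it lies inside.
All remaining points lie in this disk, and no smaller disk contains both endpoints, so this is the minimum enclosing circle.
Diameter = 2r = 2√(79.25) ≈ 17.80.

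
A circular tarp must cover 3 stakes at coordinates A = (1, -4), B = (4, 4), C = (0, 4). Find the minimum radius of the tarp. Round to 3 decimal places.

4.305

Side lengths²: AB² = 73, AC² = 65, BC² = 16.
Since AB² = 73 < 65 + 16 = 81, the triangle is acute, so the smallest enclosing circle is the circumcircle.
Circumcentre = (2, 0.1875), r² = 18.53515625.
r = √(18.53515625) ≈ 4.305.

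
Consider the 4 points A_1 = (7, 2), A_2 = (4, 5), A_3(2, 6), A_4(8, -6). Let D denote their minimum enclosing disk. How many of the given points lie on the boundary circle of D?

2

By Welzl's lemma the MEC is supported by two points (diametrically opposite) or three points (on a circumcircle).
The farthest pair is A_3–A_4 with squared distance 180. The circle on this segment as diameter has centre (5, 0) and r² = 180/4 = 45.
Check A_1: distance² to centre = 8 ≤ 45, so it lies inside.
All remaining points lie in this disk, and no smaller disk contains both endpoints, so this is the minimum enclosing circle.
The points at distance exactly r from the centre are A_3, A_4 — 2 points.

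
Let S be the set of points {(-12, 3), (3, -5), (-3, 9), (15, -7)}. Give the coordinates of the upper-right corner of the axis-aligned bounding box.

x-range [-12, 15], y-range [-7, 9].
The upper-right corner is (15, 9).

(15, 9)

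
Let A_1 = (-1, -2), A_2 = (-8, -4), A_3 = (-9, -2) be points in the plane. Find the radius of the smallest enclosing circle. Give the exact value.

Side lengths²: A_1A_2² = 53, A_1A_3² = 64, A_2A_3² = 5.
Since A_1A_3² = 64 ≥ 53 + 5 = 58, the angle opposite A_1A_3 is not acute, so the smallest enclosing circle has A_1A_3 as diameter.
Centre = midpoint of A_1A_3 = (-5, -2), r² = 64/4 = 16.
r = √16 = 4.

4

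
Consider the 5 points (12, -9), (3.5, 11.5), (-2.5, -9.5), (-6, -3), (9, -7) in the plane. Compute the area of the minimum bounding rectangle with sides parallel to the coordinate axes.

378

x ranges over [-6, 12], width 18.
y ranges over [-9.5, 11.5], height 21.
Area = 18 × 21 = 378.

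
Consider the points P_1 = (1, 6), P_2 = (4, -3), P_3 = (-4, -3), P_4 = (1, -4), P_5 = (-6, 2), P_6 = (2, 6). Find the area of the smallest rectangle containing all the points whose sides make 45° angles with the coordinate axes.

112.5

In coordinates u = x + y, v = x − y the rectangle is axis-aligned; the map (x,y)→(u,v) scales areas by 2.
u-values: 7, 1, -7, -3, -4, 8; range = 8 − (-7) = 15.
v-values: -5, 7, -1, 5, -8, -4; range = 7 − (-8) = 15.
Area = (15 × 15) / 2 = 112.5.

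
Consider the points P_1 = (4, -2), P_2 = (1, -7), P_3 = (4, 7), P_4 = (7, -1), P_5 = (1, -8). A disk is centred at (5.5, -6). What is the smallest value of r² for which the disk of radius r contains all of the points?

The required radius is the distance from (5.5, -6) to the farthest point.
Squared distances: 18.25, 21.25, 171.25, 27.25, 24.25.
Maximum is 171.25, attained at P_3.

171.25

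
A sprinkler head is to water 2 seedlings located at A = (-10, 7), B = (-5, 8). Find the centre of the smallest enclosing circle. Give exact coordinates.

(-7.5, 7.5)

The smallest circle enclosing two points has them as diameter endpoints.
Centre = midpoint = (-7.5, 7.5); r² = |AB|²/4 = 26/4 = 6.5.
Centre = (-7.5, 7.5).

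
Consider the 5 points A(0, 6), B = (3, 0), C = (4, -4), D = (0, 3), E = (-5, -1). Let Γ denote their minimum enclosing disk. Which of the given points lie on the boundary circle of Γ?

A, C, E

By Welzl's lemma the MEC is supported by two points (diametrically opposite) or three points (on a circumcircle).
The minimum enclosing circle is determined by three boundary points: A, C, E.
Their circumcentre is (6/13, 5/13) with r² = 5365/169.
The farthest remaining point D is at distance² 1192/169 ≤ 5365/169.
The points at distance exactly r from the centre are A, C, E — 3 points.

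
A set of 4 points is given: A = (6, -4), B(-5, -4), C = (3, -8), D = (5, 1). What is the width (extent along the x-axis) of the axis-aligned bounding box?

11

max x = 6, min x = -5, so width = 11.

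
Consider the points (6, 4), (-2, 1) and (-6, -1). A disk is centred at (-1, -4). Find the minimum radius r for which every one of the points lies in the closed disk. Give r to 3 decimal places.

The required radius is the distance from (-1, -4) to the farthest point.
Squared distances: 113, 26, 34.
Maximum is 113, attained at (6, 4).
r = √113 ≈ 10.630.

10.630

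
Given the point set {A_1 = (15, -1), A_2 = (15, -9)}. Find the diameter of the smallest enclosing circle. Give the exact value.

The smallest circle enclosing two points has them as diameter endpoints.
Centre = midpoint = (15, -5); r² = |A_1A_2|²/4 = 64/4 = 16.
Diameter = 2r = 2√16 = 8.

8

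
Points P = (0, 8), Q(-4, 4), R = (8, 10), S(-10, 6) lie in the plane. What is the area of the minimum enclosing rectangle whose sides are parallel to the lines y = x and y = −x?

154

In coordinates u = x + y, v = x − y the rectangle is axis-aligned; the map (x,y)→(u,v) scales areas by 2.
u-values: 8, 0, 18, -4; range = 18 − (-4) = 22.
v-values: -8, -8, -2, -16; range = -2 − (-16) = 14.
Area = (22 × 14) / 2 = 154.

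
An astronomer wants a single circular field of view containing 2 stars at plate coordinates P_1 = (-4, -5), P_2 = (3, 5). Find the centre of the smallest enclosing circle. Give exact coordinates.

(-0.5, 0)

The smallest circle enclosing two points has them as diameter endpoints.
Centre = midpoint = (-0.5, 0); r² = |P_1P_2|²/4 = 149/4 = 37.25.
Centre = (-0.5, 0).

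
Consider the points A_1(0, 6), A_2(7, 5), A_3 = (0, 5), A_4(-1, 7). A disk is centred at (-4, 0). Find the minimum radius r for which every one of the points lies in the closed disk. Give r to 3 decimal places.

12.083

The required radius is the distance from (-4, 0) to the farthest point.
Squared distances: 52, 146, 41, 58.
Maximum is 146, attained at A_2.
r = √146 ≈ 12.083.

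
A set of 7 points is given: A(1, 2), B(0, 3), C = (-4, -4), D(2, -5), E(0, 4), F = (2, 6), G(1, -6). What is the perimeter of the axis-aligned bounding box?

Width = max x − min x = 2 − (-4) = 6.
Height = max y − min y = 6 − (-6) = 12.
Perimeter = 2(6 + 12) = 36.

36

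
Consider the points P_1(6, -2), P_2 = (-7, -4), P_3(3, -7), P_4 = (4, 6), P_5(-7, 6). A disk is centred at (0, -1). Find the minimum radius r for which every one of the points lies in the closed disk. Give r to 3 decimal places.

The required radius is the distance from (0, -1) to the farthest point.
Squared distances: 37, 58, 45, 65, 98.
Maximum is 98, attained at P_5.
r = √98 ≈ 9.899.

9.899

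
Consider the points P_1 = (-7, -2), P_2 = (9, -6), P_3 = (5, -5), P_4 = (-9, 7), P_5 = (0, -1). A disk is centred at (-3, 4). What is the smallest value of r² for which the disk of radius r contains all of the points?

244

The required radius is the distance from (-3, 4) to the farthest point.
Squared distances: 52, 244, 145, 45, 34.
Maximum is 244, attained at P_2.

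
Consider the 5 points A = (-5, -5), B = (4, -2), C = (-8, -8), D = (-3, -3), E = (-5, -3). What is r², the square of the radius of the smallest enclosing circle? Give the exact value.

45

The farthest pair is B–C with squared distance 180. The circle on this segment as diameter has centre (-2, -5) and r² = 180/4 = 45.
Check A: distance² to centre = 9 ≤ 45, so it lies inside.
All remaining points lie in this disk, and no smaller disk contains both endpoints, so this is the minimum enclosing circle.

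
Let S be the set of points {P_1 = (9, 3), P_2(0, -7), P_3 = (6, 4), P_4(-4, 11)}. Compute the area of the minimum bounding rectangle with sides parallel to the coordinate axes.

x ranges over [-4, 9], width 13.
y ranges over [-7, 11], height 18.
Area = 13 × 18 = 234.

234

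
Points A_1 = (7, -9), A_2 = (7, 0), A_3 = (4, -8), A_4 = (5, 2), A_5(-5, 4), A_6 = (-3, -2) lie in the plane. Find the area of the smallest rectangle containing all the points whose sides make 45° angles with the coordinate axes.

In coordinates u = x + y, v = x − y the rectangle is axis-aligned; the map (x,y)→(u,v) scales areas by 2.
u-values: -2, 7, -4, 7, -1, -5; range = 7 − (-5) = 12.
v-values: 16, 7, 12, 3, -9, -1; range = 16 − (-9) = 25.
Area = (12 × 25) / 2 = 150.

150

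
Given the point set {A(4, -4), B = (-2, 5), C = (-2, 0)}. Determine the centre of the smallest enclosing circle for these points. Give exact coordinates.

Side lengths²: AB² = 117, AC² = 52, BC² = 25.
Since AB² = 117 ≥ 52 + 25 = 77, the angle opposite AB is not acute, so the smallest enclosing circle has AB as diameter.
Centre = midpoint of AB = (1, 0.5), r² = 117/4 = 29.25.
Centre = (1, 0.5).

(1, 0.5)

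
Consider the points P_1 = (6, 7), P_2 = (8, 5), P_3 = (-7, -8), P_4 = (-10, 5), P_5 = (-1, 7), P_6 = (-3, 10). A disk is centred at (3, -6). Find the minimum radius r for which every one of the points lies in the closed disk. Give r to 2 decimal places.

The required radius is the distance from (3, -6) to the farthest point.
Squared distances: 178, 146, 104, 290, 185, 292.
Maximum is 292, attained at P_6.
r = √292 ≈ 17.09.

17.09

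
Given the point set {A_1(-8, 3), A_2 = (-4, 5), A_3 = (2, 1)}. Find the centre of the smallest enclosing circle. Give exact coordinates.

Side lengths²: A_1A_2² = 20, A_1A_3² = 104, A_2A_3² = 52.
Since A_1A_3² = 104 ≥ 52 + 20 = 72, the angle opposite A_1A_3 is not acute, so the smallest enclosing circle has A_1A_3 as diameter.
Centre = midpoint of A_1A_3 = (-3, 2), r² = 104/4 = 26.
Centre = (-3, 2).

(-3, 2)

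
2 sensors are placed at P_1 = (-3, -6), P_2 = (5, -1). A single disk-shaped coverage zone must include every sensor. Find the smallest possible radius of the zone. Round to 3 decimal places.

4.717

The smallest circle enclosing two points has them as diameter endpoints.
Centre = midpoint = (1, -3.5); r² = |P_1P_2|²/4 = 89/4 = 22.25.
r = √(22.25) ≈ 4.717.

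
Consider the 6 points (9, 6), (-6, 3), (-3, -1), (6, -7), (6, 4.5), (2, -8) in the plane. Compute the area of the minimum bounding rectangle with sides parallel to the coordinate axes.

x ranges over [-6, 9], width 15.
y ranges over [-8, 6], height 14.
Area = 15 × 14 = 210.

210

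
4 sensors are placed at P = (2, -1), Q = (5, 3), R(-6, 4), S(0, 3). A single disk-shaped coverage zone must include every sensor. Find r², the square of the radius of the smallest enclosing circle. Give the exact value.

30.5

By Welzl's lemma the MEC is supported by two points (diametrically opposite) or three points (on a circumcircle).
The farthest pair is Q–R with squared distance 122. The circle on this segment as diameter has centre (-0.5, 3.5) and r² = 122/4 = 30.5.
Check P: distance² to centre = 26.5 ≤ 30.5, so it lies inside.
All remaining points lie in this disk, and no smaller disk contains both endpoints, so this is the minimum enclosing circle.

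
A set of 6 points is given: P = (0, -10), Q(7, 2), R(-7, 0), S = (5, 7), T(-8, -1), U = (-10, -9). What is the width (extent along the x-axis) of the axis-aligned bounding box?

max x = 7, min x = -10, so width = 17.

17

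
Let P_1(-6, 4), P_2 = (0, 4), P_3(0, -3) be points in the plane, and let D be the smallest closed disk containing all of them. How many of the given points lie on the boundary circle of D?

3

Side lengths²: P_1P_2² = 36, P_1P_3² = 85, P_2P_3² = 49.
Since P_1P_3² = 85 ≥ 49 + 36 = 85, the angle opposite P_1P_3 is not acute, so the smallest enclosing circle has P_1P_3 as diameter.
Centre = midpoint of P_1P_3 = (-3, 0.5), r² = 85/4 = 21.25.
The points at distance exactly r from the centre are P_1, P_2, P_3 — 3 points.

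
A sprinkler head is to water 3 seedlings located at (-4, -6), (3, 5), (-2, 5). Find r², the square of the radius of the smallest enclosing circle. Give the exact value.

42.5

Call the three points A, B, C in the order given.
Side lengths²: AB² = 170, AC² = 125, BC² = 25.
Since AB² = 170 ≥ 125 + 25 = 150, the angle opposite AB is not acute, so the smallest enclosing circle has AB as diameter.
Centre = midpoint of AB = (-0.5, -0.5), r² = 170/4 = 42.5.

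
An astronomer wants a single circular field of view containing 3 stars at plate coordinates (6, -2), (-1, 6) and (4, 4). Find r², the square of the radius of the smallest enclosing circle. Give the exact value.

Call the three points A, B, C in the order given.
Side lengths²: AB² = 113, AC² = 40, BC² = 29.
Since AB² = 113 ≥ 40 + 29 = 69, the angle opposite AB is not acute, so the smallest enclosing circle has AB as diameter.
Centre = midpoint of AB = (2.5, 2), r² = 113/4 = 28.25.

28.25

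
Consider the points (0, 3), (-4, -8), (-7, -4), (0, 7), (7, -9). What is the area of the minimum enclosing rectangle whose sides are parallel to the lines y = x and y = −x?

218.5

In coordinates u = x + y, v = x − y the rectangle is axis-aligned; the map (x,y)→(u,v) scales areas by 2.
u-values: 3, -12, -11, 7, -2; range = 7 − (-12) = 19.
v-values: -3, 4, -3, -7, 16; range = 16 − (-7) = 23.
Area = (19 × 23) / 2 = 218.5.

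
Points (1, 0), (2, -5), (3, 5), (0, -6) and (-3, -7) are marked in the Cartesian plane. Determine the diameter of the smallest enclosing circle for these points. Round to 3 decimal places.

13.416

A smallest enclosing disk is always determined by at most three of the input points on its boundary.
The farthest pair is (3, 5)–(-3, -7) with squared distance 180. The circle on this segment as diameter has centre (0, -1) and r² = 180/4 = 45.
Check (1, 0): distance² to centre = 2 ≤ 45, so it lies inside.
All remaining points lie in this disk, and no smaller disk contains both endpoints, so this is the minimum enclosing circle.
Diameter = 2r = 2√45 ≈ 13.416.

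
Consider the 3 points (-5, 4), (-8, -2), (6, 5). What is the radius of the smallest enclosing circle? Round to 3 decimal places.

Call the three points A, B, C in the order given.
Side lengths²: AB² = 45, AC² = 122, BC² = 245.
Since BC² = 245 ≥ 122 + 45 = 167, the angle opposite BC is not acute, so the smallest enclosing circle has BC as diameter.
Centre = midpoint of BC = (-1, 1.5), r² = 245/4 = 61.25.
r = √(61.25) ≈ 7.826.

7.826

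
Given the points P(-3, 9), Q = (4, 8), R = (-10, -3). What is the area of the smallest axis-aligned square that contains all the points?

196

The bounding box has width 14 and height 12.
An axis-aligned square enclosing the set must have side ≥ max(width, height).
So the minimum side is max(14, 12) = 14.
Area = 14² = 196.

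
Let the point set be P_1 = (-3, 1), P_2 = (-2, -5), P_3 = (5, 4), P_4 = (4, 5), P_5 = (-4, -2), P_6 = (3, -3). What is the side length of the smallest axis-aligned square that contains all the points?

10

The bounding box has width 9 and height 10.
An axis-aligned square enclosing the set must have side ≥ max(width, height).
So the minimum side is max(9, 10) = 10.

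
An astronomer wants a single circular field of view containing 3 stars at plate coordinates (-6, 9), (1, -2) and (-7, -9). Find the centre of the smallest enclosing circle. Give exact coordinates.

Call the three points A, B, C in the order given.
Side lengths²: AB² = 170, AC² = 325, BC² = 113.
Since AC² = 325 ≥ 170 + 113 = 283, the angle opposite AC is not acute, so the smallest enclosing circle has AC as diameter.
Centre = midpoint of AC = (-6.5, 0), r² = 325/4 = 81.25.
Centre = (-6.5, 0).

(-6.5, 0)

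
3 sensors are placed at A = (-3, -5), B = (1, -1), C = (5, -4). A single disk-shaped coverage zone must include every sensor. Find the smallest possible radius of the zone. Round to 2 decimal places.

Side lengths²: AB² = 32, AC² = 65, BC² = 25.
Since AC² = 65 ≥ 32 + 25 = 57, the angle opposite AC is not acute, so the smallest enclosing circle has AC as diameter.
Centre = midpoint of AC = (1, -4.5), r² = 65/4 = 16.25.
r = √(16.25) ≈ 4.03.

4.03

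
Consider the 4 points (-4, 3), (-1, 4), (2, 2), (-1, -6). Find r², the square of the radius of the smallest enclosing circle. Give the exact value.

The minimum enclosing circle of a finite set is fixed by two of the points (as a diameter) or three (as a circumcircle).
The farthest pair is (-1, 4)–(-1, -6) with squared distance 100. The circle on this segment as diameter has centre (-1, -1) and r² = 100/4 = 25.
Check (-4, 3): distance² to centre = 25 ≤ 25, so it lies inside.
All remaining points lie in this disk, and no smaller disk contains both endpoints, so this is the minimum enclosing circle.

25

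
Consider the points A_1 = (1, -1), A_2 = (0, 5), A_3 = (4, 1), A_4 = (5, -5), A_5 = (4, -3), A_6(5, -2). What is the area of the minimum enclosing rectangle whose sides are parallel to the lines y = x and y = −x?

37.5

In coordinates u = x + y, v = x − y the rectangle is axis-aligned; the map (x,y)→(u,v) scales areas by 2.
u-values: 0, 5, 5, 0, 1, 3; range = 5 − 0 = 5.
v-values: 2, -5, 3, 10, 7, 7; range = 10 − (-5) = 15.
Area = (5 × 15) / 2 = 37.5.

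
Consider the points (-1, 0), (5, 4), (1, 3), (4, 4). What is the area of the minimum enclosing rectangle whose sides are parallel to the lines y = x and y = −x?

15

In coordinates u = x + y, v = x − y the rectangle is axis-aligned; the map (x,y)→(u,v) scales areas by 2.
u-values: -1, 9, 4, 8; range = 9 − (-1) = 10.
v-values: -1, 1, -2, 0; range = 1 − (-2) = 3.
Area = (10 × 3) / 2 = 15.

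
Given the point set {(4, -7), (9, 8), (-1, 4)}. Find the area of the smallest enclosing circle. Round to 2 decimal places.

Call the three points A, B, C in the order given.
Side lengths²: AB² = 250, AC² = 146, BC² = 116.
Since AB² = 250 < 146 + 116 = 262, the triangle is acute, so the smallest enclosing circle is the circumcircle.
Circumcentre = (80/13, 8/13), r² = 10585/169.
Area = π·r² = π·10585/169 ≈ 196.77.

196.77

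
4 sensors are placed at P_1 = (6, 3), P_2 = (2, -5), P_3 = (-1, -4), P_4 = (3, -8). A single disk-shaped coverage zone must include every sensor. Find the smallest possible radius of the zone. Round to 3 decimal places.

5.701

A smallest enclosing disk is always determined by at most three of the input points on its boundary.
The farthest pair is P_1–P_4 with squared distance 130. The circle on this segment as diameter has centre (4.5, -2.5) and r² = 130/4 = 32.5.
Check P_2: distance² to centre = 12.5 ≤ 32.5, so it lies inside.
All remaining points lie in this disk, and no smaller disk contains both endpoints, so this is the minimum enclosing circle.
r = √(32.5) ≈ 5.701.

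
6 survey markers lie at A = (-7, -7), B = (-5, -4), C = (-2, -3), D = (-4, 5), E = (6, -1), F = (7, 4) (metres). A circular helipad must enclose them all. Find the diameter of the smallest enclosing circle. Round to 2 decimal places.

17.80

A smallest enclosing disk is always determined by at most three of the input points on its boundary.
The farthest pair is A–F with squared distance 317. The circle on this segment as diameter has centre (0, -1.5) and r² = 317/4 = 79.25.
Check B: distance² to centre = 31.25 ≤ 79.25, so it lies inside.
All remaining points lie in this disk, and no smaller disk contains both endpoints, so this is the minimum enclosing circle.
Diameter = 2r = 2√(79.25) ≈ 17.80.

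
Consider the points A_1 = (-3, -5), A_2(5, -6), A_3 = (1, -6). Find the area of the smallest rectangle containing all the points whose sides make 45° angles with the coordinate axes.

31.5

In coordinates u = x + y, v = x − y the rectangle is axis-aligned; the map (x,y)→(u,v) scales areas by 2.
u-values: -8, -1, -5; range = -1 − (-8) = 7.
v-values: 2, 11, 7; range = 11 − 2 = 9.
Area = (7 × 9) / 2 = 31.5.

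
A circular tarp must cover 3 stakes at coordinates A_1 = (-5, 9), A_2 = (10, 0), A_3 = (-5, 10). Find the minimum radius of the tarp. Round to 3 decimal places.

9.014

Side lengths²: A_1A_2² = 306, A_1A_3² = 1, A_2A_3² = 325.
Since A_2A_3² = 325 ≥ 306 + 1 = 307, the angle opposite A_2A_3 is not acute, so the smallest enclosing circle has A_2A_3 as diameter.
Centre = midpoint of A_2A_3 = (2.5, 5), r² = 325/4 = 81.25.
r = √(81.25) ≈ 9.014.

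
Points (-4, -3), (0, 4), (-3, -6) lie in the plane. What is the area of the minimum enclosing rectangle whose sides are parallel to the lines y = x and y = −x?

In coordinates u = x + y, v = x − y the rectangle is axis-aligned; the map (x,y)→(u,v) scales areas by 2.
u-values: -7, 4, -9; range = 4 − (-9) = 13.
v-values: -1, -4, 3; range = 3 − (-4) = 7.
Area = (13 × 7) / 2 = 45.5.

45.5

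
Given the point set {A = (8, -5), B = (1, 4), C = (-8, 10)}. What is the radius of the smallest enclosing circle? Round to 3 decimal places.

10.966

Side lengths²: AB² = 130, AC² = 481, BC² = 117.
Since AC² = 481 ≥ 130 + 117 = 247, the angle opposite AC is not acute, so the smallest enclosing circle has AC as diameter.
Centre = midpoint of AC = (0, 2.5), r² = 481/4 = 120.25.
r = √(120.25) ≈ 10.966.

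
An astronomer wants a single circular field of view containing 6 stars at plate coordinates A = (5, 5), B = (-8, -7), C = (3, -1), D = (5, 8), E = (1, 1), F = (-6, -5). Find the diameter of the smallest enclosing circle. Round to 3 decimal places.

19.849

A smallest enclosing disk is always determined by at most three of the input points on its boundary.
The farthest pair is B–D with squared distance 394. The circle on this segment as diameter has centre (-1.5, 0.5) and r² = 394/4 = 98.5.
Check A: distance² to centre = 62.5 ≤ 98.5, so it lies inside.
All remaining points lie in this disk, and no smaller disk contains both endpoints, so this is the minimum enclosing circle.
Diameter = 2r = 2√(98.5) ≈ 19.849.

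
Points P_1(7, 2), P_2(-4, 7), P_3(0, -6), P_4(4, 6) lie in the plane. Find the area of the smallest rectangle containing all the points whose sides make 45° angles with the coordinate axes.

136

In coordinates u = x + y, v = x − y the rectangle is axis-aligned; the map (x,y)→(u,v) scales areas by 2.
u-values: 9, 3, -6, 10; range = 10 − (-6) = 16.
v-values: 5, -11, 6, -2; range = 6 − (-11) = 17.
Area = (16 × 17) / 2 = 136.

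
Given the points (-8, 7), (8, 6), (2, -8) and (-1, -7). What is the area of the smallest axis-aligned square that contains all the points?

256

The bounding box has width 16 and height 15.
An axis-aligned square enclosing the set must have side ≥ max(width, height).
So the minimum side is max(16, 15) = 16.
Area = 16² = 256.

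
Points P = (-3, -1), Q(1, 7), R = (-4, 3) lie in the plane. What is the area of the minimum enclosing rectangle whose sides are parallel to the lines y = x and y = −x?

In coordinates u = x + y, v = x − y the rectangle is axis-aligned; the map (x,y)→(u,v) scales areas by 2.
u-values: -4, 8, -1; range = 8 − (-4) = 12.
v-values: -2, -6, -7; range = -2 − (-7) = 5.
Area = (12 × 5) / 2 = 30.

30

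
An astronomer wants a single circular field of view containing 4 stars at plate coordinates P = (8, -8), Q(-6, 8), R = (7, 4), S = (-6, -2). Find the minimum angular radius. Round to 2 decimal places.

10.63

By Welzl's lemma the MEC is supported by two points (diametrically opposite) or three points (on a circumcircle).
The farthest pair is P–Q with squared distance 452. The circle on this segment as diameter has centre (1, 0) and r² = 452/4 = 113.
Check R: distance² to centre = 52 ≤ 113, so it lies inside.
All remaining points lie in this disk, and no smaller disk contains both endpoints, so this is the minimum enclosing circle.
r = √113 ≈ 10.63.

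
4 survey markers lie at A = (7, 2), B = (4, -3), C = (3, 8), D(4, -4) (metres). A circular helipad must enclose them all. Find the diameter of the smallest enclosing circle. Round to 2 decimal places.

12.04

The minimum enclosing circle of a finite set is fixed by two of the points (as a diameter) or three (as a circumcircle).
The farthest pair is C–D with squared distance 145. The circle on this segment as diameter has centre (3.5, 2) and r² = 145/4 = 36.25.
Check A: distance² to centre = 12.25 ≤ 36.25, so it lies inside.
All remaining points lie in this disk, and no smaller disk contains both endpoints, so this is the minimum enclosing circle.
Diameter = 2r = 2√(36.25) ≈ 12.04.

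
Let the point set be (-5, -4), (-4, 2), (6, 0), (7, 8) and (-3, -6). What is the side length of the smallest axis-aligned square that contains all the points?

The bounding box has width 12 and height 14.
An axis-aligned square enclosing the set must have side ≥ max(width, height).
So the minimum side is max(12, 14) = 14.

14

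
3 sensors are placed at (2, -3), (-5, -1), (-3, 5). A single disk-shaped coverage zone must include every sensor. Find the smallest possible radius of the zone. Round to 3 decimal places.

4.721

Call the three points A, B, C in the order given.
Side lengths²: AB² = 53, AC² = 89, BC² = 40.
Since AC² = 89 < 53 + 40 = 93, the triangle is acute, so the smallest enclosing circle is the circumcircle.
Circumcentre = (-31/46, 41/46), r² = 23585/1058.
r = √(23585/1058) ≈ 4.721.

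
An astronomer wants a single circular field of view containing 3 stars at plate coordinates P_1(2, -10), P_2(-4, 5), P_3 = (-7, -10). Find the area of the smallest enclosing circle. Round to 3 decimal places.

213.188

Side lengths²: P_1P_2² = 261, P_1P_3² = 81, P_2P_3² = 234.
Since P_1P_2² = 261 < 234 + 81 = 315, the triangle is acute, so the smallest enclosing circle is the circumcircle.
Circumcentre = (-2.5, -3.1), r² = 67.86.
Area = π·r² = π·67.86 ≈ 213.188.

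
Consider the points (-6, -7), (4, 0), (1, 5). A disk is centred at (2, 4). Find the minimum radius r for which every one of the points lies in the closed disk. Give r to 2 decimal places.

The required radius is the distance from (2, 4) to the farthest point.
Squared distances: 185, 20, 2.
Maximum is 185, attained at (-6, -7).
r = √185 ≈ 13.60.

13.60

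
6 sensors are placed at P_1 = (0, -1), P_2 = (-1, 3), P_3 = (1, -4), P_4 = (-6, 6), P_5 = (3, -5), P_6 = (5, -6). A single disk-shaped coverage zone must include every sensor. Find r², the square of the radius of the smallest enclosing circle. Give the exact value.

66.25

The minimum enclosing circle of a finite set is fixed by two of the points (as a diameter) or three (as a circumcircle).
The farthest pair is P_4–P_6 with squared distance 265. The circle on this segment as diameter has centre (-0.5, 0) and r² = 265/4 = 66.25.
Check P_1: distance² to centre = 1.25 ≤ 66.25, so it lies inside.
All remaining points lie in this disk, and no smaller disk contains both endpoints, so this is the minimum enclosing circle.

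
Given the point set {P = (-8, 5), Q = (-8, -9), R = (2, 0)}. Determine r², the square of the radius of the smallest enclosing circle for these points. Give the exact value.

56.5625

Side lengths²: PQ² = 196, PR² = 125, QR² = 181.
Since PQ² = 196 < 181 + 125 = 306, the triangle is acute, so the smallest enclosing circle is the circumcircle.
Circumcentre = (-5.25, -2), r² = 56.5625.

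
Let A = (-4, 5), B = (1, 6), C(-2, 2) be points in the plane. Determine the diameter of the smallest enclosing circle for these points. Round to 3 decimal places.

Side lengths²: AB² = 26, AC² = 13, BC² = 25.
Since AB² = 26 < 25 + 13 = 38, the triangle is acute, so the smallest enclosing circle is the circumcircle.
Circumcentre = (-45/34, 157/34), r² = 4225/578.
Diameter = 2r = 2√(4225/578) ≈ 5.407.

5.407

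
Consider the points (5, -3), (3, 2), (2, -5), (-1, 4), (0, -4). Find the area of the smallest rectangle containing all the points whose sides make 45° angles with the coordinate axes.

In coordinates u = x + y, v = x − y the rectangle is axis-aligned; the map (x,y)→(u,v) scales areas by 2.
u-values: 2, 5, -3, 3, -4; range = 5 − (-4) = 9.
v-values: 8, 1, 7, -5, 4; range = 8 − (-5) = 13.
Area = (9 × 13) / 2 = 58.5.

58.5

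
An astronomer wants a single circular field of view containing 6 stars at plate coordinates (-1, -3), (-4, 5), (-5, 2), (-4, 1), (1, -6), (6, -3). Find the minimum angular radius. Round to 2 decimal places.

A smallest enclosing disk is always determined by at most three of the input points on its boundary.
The minimum enclosing circle is determined by three boundary points: (-4, 5), (1, -6), (6, -3).
Their circumcentre is (19/35, 3/7) with r² = 50881/1225.
The farthest remaining point (-5, 2) is at distance² 40661/1225 ≤ 50881/1225.
r = √(50881/1225) ≈ 6.44.

6.44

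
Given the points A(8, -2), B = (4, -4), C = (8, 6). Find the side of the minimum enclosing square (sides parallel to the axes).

10

The bounding box has width 4 and height 10.
An axis-aligned square enclosing the set must have side ≥ max(width, height).
So the minimum side is max(4, 10) = 10.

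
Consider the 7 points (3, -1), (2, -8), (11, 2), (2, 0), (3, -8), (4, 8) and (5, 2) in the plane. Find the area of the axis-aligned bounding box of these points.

x ranges over [2, 11], width 9.
y ranges over [-8, 8], height 16.
Area = 9 × 16 = 144.

144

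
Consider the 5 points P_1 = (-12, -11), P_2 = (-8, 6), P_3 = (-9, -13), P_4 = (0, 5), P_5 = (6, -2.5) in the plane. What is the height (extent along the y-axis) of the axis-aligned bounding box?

19

max y = 6, min y = -13, so height = 19.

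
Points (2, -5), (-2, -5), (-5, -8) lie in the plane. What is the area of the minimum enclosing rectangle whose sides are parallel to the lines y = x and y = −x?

20

In coordinates u = x + y, v = x − y the rectangle is axis-aligned; the map (x,y)→(u,v) scales areas by 2.
u-values: -3, -7, -13; range = -3 − (-13) = 10.
v-values: 7, 3, 3; range = 7 − 3 = 4.
Area = (10 × 4) / 2 = 20.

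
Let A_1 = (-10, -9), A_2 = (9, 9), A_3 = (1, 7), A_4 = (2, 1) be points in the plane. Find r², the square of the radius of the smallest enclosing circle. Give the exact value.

171.25

The minimum enclosing circle of a finite set is fixed by two of the points (as a diameter) or three (as a circumcircle).
The farthest pair is A_1–A_2 with squared distance 685. The circle on this segment as diameter has centre (-0.5, 0) and r² = 685/4 = 171.25.
Check A_3: distance² to centre = 51.25 ≤ 171.25, so it lies inside.
All remaining points lie in this disk, and no smaller disk contains both endpoints, so this is the minimum enclosing circle.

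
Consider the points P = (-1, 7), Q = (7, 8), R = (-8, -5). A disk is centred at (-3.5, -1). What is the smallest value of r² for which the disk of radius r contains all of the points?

191.25

The required radius is the distance from (-3.5, -1) to the farthest point.
Squared distances: 70.25, 191.25, 36.25.
Maximum is 191.25, attained at Q.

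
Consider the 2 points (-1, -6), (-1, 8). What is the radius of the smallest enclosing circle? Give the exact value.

7

The smallest circle enclosing two points has them as diameter endpoints.
Centre = midpoint = (-1, 1); r² = |(-1, -6)−(-1, 8)|²/4 = 196/4 = 49.
r = √49 = 7.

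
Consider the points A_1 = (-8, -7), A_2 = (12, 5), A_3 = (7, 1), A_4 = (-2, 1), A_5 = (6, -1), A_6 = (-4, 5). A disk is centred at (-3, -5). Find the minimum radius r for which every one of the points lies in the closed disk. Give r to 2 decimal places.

18.03

The required radius is the distance from (-3, -5) to the farthest point.
Squared distances: 29, 325, 136, 37, 97, 101.
Maximum is 325, attained at A_2.
r = √325 ≈ 18.03.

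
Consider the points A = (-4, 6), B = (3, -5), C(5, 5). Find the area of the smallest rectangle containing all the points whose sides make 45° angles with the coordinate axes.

108

In coordinates u = x + y, v = x − y the rectangle is axis-aligned; the map (x,y)→(u,v) scales areas by 2.
u-values: 2, -2, 10; range = 10 − (-2) = 12.
v-values: -10, 8, 0; range = 8 − (-10) = 18.
Area = (12 × 18) / 2 = 108.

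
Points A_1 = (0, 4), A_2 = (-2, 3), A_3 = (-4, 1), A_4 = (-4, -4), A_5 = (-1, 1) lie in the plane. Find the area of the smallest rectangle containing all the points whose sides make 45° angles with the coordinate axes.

In coordinates u = x + y, v = x − y the rectangle is axis-aligned; the map (x,y)→(u,v) scales areas by 2.
u-values: 4, 1, -3, -8, 0; range = 4 − (-8) = 12.
v-values: -4, -5, -5, 0, -2; range = 0 − (-5) = 5.
Area = (12 × 5) / 2 = 30.

30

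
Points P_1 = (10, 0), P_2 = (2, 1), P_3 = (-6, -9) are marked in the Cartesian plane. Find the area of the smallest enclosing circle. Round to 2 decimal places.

Side lengths²: P_1P_2² = 65, P_1P_3² = 337, P_2P_3² = 164.
Since P_1P_3² = 337 ≥ 164 + 65 = 229, the angle opposite P_1P_3 is not acute, so the smallest enclosing circle has P_1P_3 as diameter.
Centre = midpoint of P_1P_3 = (2, -4.5), r² = 337/4 = 84.25.
Area = π·r² = π·84.25 ≈ 264.68.

264.68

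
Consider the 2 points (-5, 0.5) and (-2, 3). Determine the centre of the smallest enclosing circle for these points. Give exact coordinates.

(-3.5, 1.75)

The smallest circle enclosing two points has them as diameter endpoints.
Centre = midpoint = (-3.5, 1.75); r² = |(-5, 0.5)−(-2, 3)|²/4 = 15.25/4 = 3.8125.
Centre = (-3.5, 1.75).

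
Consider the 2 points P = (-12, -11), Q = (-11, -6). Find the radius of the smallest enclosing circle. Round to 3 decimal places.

The smallest circle enclosing two points has them as diameter endpoints.
Centre = midpoint = (-11.5, -8.5); r² = |PQ|²/4 = 26/4 = 6.5.
r = √(6.5) ≈ 2.550.

2.550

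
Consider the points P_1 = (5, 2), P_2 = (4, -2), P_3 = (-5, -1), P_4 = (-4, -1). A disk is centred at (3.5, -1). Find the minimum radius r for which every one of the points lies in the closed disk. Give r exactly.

The required radius is the distance from (3.5, -1) to the farthest point.
Squared distances: 11.25, 1.25, 72.25, 56.25.
Maximum is 72.25, attained at P_3.
r = √(72.25) = 8.5.

8.5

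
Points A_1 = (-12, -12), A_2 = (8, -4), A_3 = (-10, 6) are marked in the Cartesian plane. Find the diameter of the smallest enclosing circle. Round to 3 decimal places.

23.352

Side lengths²: A_1A_2² = 464, A_1A_3² = 328, A_2A_3² = 424.
Since A_1A_2² = 464 < 424 + 328 = 752, the triangle is acute, so the smallest enclosing circle is the circumcircle.
Circumcentre = (-158/43, -164/43), r² = 252068/1849.
Diameter = 2r = 2√(252068/1849) ≈ 23.352.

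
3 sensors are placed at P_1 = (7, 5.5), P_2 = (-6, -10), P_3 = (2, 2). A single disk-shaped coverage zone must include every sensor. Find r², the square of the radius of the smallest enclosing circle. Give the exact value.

Side lengths²: P_1P_2² = 409.25, P_1P_3² = 37.25, P_2P_3² = 208.
Since P_1P_2² = 409.25 ≥ 208 + 37.25 = 245.25, the angle opposite P_1P_2 is not acute, so the smallest enclosing circle has P_1P_2 as diameter.
Centre = midpoint of P_1P_2 = (0.5, -2.25), r² = 409.25/4 = 102.3125.

102.3125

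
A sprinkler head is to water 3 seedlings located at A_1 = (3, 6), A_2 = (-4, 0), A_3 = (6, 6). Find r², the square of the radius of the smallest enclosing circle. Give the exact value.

34

Side lengths²: A_1A_2² = 85, A_1A_3² = 9, A_2A_3² = 136.
Since A_2A_3² = 136 ≥ 85 + 9 = 94, the angle opposite A_2A_3 is not acute, so the smallest enclosing circle has A_2A_3 as diameter.
Centre = midpoint of A_2A_3 = (1, 3), r² = 136/4 = 34.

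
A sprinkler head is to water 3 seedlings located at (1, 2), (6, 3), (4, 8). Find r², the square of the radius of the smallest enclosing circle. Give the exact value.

1885/162

Call the three points A, B, C in the order given.
Side lengths²: AB² = 26, AC² = 45, BC² = 29.
Since AC² = 45 < 29 + 26 = 55, the triangle is acute, so the smallest enclosing circle is the circumcircle.
Circumcentre = (55/18, 85/18), r² = 1885/162.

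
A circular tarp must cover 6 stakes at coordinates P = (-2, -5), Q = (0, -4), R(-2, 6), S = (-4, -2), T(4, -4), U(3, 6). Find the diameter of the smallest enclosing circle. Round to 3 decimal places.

12.083

By Welzl's lemma the MEC is supported by two points (diametrically opposite) or three points (on a circumcircle).
The farthest pair is P–U with squared distance 146. The circle on this segment as diameter has centre (0.5, 0.5) and r² = 146/4 = 36.5.
Check Q: distance² to centre = 20.5 ≤ 36.5, so it lies inside.
All remaining points lie in this disk, and no smaller disk contains both endpoints, so this is the minimum enclosing circle.
Diameter = 2r = 2√(36.5) ≈ 12.083.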